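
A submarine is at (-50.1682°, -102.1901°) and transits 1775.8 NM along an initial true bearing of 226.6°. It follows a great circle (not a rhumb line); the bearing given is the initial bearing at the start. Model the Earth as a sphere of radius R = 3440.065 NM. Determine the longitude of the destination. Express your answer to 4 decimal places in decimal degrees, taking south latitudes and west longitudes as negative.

δ = 1775.8/3440.065 = 0.516211 rad (29.5767°).
Converting: φ₁ = -0.875600 rad, θ = 3.954916 rad.
Destination latitude: φ₂ = arcsin( sin φ₁ cos δ + cos φ₁ sin δ cos θ ) = arcsin(-0.885094) = -62.2631°.
For the longitude increment, Δλ = atan2( sin θ sin δ cos φ₁, cos δ − sin φ₁ sin φ₂ ) = atan2(-0.229715, 0.190007) = -50.4044°.
Hence λ₂ = -102.1901° + -50.4044° = -152.5945°.

longitude -152.5945°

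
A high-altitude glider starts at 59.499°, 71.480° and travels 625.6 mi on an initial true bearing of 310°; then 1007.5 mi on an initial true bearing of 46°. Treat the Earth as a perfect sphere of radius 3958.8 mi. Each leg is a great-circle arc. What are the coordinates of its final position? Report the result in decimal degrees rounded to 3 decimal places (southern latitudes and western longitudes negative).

Apply the spherical direct solution leg by leg, carrying full precision between legs.
Leg 1: from (59.499°, 71.480°), δ = 625.6/3958.8 = 0.158028 rad, θ = 310° → φ = 64.452°, λ = 55.248°.
Leg 2: from (64.452°, 55.248°), δ = 1007.5/3958.8 = 0.254496 rad, θ = 46° → φ = 71.548°, λ = 90.149°.

latitude 71.548°, longitude 90.149°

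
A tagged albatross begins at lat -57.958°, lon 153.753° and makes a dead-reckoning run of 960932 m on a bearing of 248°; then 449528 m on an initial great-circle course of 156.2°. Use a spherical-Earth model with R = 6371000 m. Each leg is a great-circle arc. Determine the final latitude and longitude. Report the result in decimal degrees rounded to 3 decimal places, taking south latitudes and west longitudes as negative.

Apply the spherical direct solution leg by leg, carrying full precision between legs.
Leg 1: from (-57.958°, 153.753°), δ = 960932/6371000 = 0.150829 rad, θ = 248° → φ = -60.215°, λ = 137.465°.
Leg 2: from (-60.215°, 137.465°), δ = 449528/6371000 = 0.070558 rad, θ = 156.2° → φ = -63.868°, λ = 141.169°.

latitude -63.868°, longitude 141.169°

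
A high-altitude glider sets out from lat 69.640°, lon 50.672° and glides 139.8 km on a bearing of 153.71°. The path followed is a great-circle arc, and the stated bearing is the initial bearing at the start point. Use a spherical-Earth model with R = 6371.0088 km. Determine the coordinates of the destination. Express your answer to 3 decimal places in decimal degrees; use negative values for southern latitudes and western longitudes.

latitude 68.506°, longitude 52.192°

Central angle δ = d/R = 0.021943 rad.
With φ₁ = 69.640° = 1.215447 rad and θ = 153.71° = 2.682746 rad:
Applying the spherical law of cosines for sides, sin φ₂ = sin φ₁ cos δ + cos φ₁ sin δ cos θ = 0.930455, so φ₂ = 68.506°.
Then Δλ = atan2(0.003381, 0.127434) = 0.026526 rad, from sin θ sin δ cos φ₁ over cos δ − sin φ₁ sin φ₂.
Hence λ₂ = 50.672° + 1.520° = 52.192°.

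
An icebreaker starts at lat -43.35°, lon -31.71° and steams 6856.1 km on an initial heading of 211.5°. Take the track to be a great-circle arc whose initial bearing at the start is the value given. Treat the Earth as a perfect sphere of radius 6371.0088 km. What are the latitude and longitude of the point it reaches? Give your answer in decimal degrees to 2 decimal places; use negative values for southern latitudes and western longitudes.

δ = 6856.1/6371.0088 = 1.076140 rad (61.6583°).
Start latitude φ₁ = -0.756600 rad; initial bearing θ = 3.691371 rad.
sin φ₂ = sin φ₁ cos δ + cos φ₁ sin δ cos θ = (-0.686453)(0.474729) + (0.727174)(0.880132)(-0.852640) = -0.871577
φ₂ = asin(-0.871577) = -1.058409 rad = -60.64°.
For the longitude increment, Δλ = atan2( sin θ sin δ cos φ₁, cos δ − sin φ₁ sin φ₂ ) = atan2(-0.334404, -0.123568) = -110.28°.
λ₂ = λ₁ + Δλ = -141.99°.

latitude -60.64°, longitude -141.99°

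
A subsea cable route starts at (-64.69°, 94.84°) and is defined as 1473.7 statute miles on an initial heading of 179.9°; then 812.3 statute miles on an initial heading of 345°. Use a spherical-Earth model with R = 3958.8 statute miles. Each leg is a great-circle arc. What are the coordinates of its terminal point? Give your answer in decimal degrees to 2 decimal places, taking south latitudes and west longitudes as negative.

latitude -74.36°, longitude 84.08°

Apply the spherical direct solution leg by leg, carrying full precision between legs.
Leg 1: from (-64.69°, 94.84°), δ = 1473.7/3958.8 = 0.372259 rad, θ = 179.9° → φ = -86.02°, λ = 95.36°.
Leg 2: from (-86.02°, 95.36°), δ = 812.3/3958.8 = 0.205188 rad, θ = 345° → φ = -74.36°, λ = 84.08°.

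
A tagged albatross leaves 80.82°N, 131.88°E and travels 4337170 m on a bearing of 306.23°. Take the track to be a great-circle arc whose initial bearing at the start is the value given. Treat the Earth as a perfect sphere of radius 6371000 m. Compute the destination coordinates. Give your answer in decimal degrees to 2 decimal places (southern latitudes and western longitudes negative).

The arc subtends δ = 4337170/6371000 = 0.680768 rad at the centre.
Converting: φ₁ = 1.410575 rad, θ = 5.344722 rad.
Applying the spherical law of cosines for sides, sin φ₂ = sin φ₁ cos δ + cos φ₁ sin δ cos θ = 0.826482, so φ₂ = 55.74°.
Δλ = atan2( sin θ sin δ cos φ₁ , cos δ − sin φ₁ sin φ₂ ) = atan2(-0.080996, -0.038807) = -2.017601 rad = -115.60°.
λ₂ = 131.88° + -115.60° = 16.28°.

latitude 55.74°, longitude 16.28°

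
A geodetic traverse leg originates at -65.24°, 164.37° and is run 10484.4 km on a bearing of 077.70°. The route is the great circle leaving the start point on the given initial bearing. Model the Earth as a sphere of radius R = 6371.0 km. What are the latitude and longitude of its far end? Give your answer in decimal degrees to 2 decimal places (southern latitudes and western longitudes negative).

The arc subtends δ = 10484.4/6371 = 1.645644 rad at the centre.
Converting: φ₁ = -1.138653 rad, θ = 1.356121 rad.
Applying the spherical law of cosines for sides, sin φ₂ = sin φ₁ cos δ + cos φ₁ sin δ cos θ = 0.156875, so φ₂ = 9.03°.
For the longitude increment, Δλ = atan2( sin θ sin δ cos φ₁, cos δ − sin φ₁ sin φ₂ ) = atan2(0.408059, 0.067675) = 80.58°.
λ₂ = 164.37° + 80.58° = 244.95°, normalized to (−180°, 180°] → -115.05°.

latitude 9.03°, longitude -115.05°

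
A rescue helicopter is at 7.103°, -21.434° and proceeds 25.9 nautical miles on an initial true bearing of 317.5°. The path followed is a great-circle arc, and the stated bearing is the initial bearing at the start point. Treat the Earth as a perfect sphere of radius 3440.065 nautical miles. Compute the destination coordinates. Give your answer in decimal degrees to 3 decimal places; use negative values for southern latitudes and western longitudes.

Angular distance δ = d/R = 25.9 / 3440.065 = 0.007529 rad.
Start latitude φ₁ = 0.123971 rad; initial bearing θ = 5.541420 rad.
sin φ₂ = sin φ₁ cos δ + cos φ₁ sin δ cos θ = (0.123653)(0.999972) + (0.992325)(0.007529)(0.737277) = 0.129158
φ₂ = asin(0.129158) = 0.129520 rad = 7.421°.
For the longitude increment, Δλ = atan2( sin θ sin δ cos φ₁, cos δ − sin φ₁ sin φ₂ ) = atan2(-0.005047, 0.984001) = -0.294°.
λ₂ = -21.434° + -0.294° = -21.728°.

latitude 7.421°, longitude -21.728°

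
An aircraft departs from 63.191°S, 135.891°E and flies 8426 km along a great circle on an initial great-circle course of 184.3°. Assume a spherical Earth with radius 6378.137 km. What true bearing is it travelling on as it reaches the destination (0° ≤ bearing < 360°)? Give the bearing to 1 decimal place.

final bearing 357.4°

Central angle δ = d/R = 1.321075 rad.
Converting: φ₁ = -1.102891 rad, θ = 3.216642 rad.
sin φ₂ = sin φ₁ cos δ + cos φ₁ sin δ cos θ = (-0.892515)(0.247134) + (0.451018)(0.968981)(-0.997185) = -0.656368
φ₂ = asin(-0.656368) = -0.715994 rad = -41.023°.
Then Δλ = atan2(-0.032768, -0.338685) = -3.045143 rad, from sin θ sin δ cos φ₁ over cos δ − sin φ₁ sin φ₂.
λ₂ = 135.891° + -174.474° = -38.583°.
The forward bearing on arrival equals the back-azimuth from the destination plus 180°.
Back-azimuth from P₂ (-41.0°, -38.6°) to P₁ (-63.2°, 135.9°), with Δλ' = λ₁ − λ₂ = 174.5°: atan2( sin Δλ' cos φ₁ , cos φ₂ sin φ₁ − sin φ₂ cos φ₁ cos Δλ' ) = 177.4°.
Final bearing = (177.4° + 180°) mod 360° = 357.4°.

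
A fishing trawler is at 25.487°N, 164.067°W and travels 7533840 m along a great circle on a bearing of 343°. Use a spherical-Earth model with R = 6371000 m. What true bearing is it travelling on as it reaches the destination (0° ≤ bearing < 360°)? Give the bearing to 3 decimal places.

final bearing 254.850°

Angular distance δ = d/R = 7533840 / 6371000 = 1.182521 rad.
Start latitude φ₁ = 0.444832 rad; initial bearing θ = 5.986479 rad.
Destination latitude: φ₂ = arcsin( sin φ₁ cos δ + cos φ₁ sin δ cos θ ) = arcsin(0.961894) = 74.132°.
Δλ = atan2( sin θ sin δ cos φ₁ , cos δ − sin φ₁ sin φ₂ ) = atan2(-0.244274, -0.035316) = -1.714378 rad = -98.227°.
λ₂ = -164.067° + -98.227° = -262.294°, normalized to (−180°, 180°] → 97.706°.
The forward bearing on arrival equals the back-azimuth from the destination plus 180°.
Back-azimuth from P₂ (74.132°, 97.706°) to P₁ (25.487°, -164.067°), with Δλ' = λ₁ − λ₂ = -261.773°: atan2( sin Δλ' cos φ₁ , cos φ₂ sin φ₁ − sin φ₂ cos φ₁ cos Δλ' ) = 74.850°.
Final bearing = (74.850° + 180°) mod 360° = 254.850°.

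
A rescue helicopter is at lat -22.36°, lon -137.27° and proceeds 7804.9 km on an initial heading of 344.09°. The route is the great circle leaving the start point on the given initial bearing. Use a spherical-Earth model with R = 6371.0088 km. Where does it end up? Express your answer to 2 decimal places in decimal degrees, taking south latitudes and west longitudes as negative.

The arc subtends δ = 7804.9/6371.0088 = 1.225065 rad at the centre.
Converting: φ₁ = -0.390256 rad, θ = 6.005503 rad.
Applying the spherical law of cosines for sides, sin φ₂ = sin φ₁ cos δ + cos φ₁ sin δ cos θ = 0.707838, so φ₂ = 45.06°.
Then Δλ = atan2(-0.238515, 0.608164) = -0.373754 rad, from sin θ sin δ cos φ₁ over cos δ − sin φ₁ sin φ₂.
λ₂ = -137.27° + -21.41° = -158.68°.

latitude 45.06°, longitude -158.68°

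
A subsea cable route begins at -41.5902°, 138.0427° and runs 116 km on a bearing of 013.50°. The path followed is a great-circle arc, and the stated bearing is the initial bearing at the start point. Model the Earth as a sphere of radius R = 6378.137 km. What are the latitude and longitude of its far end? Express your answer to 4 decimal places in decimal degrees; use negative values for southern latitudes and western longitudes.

The arc subtends δ = 116/6378.137 = 0.018187 rad at the centre.
Start latitude φ₁ = -0.725886 rad; initial bearing θ = 0.235619 rad.
Applying the spherical law of cosines for sides, sin φ₂ = sin φ₁ cos δ + cos φ₁ sin δ cos θ = -0.650463, so φ₂ = -40.5765°.
Δλ = atan2( sin θ sin δ cos φ₁ , cos δ − sin φ₁ sin φ₂ ) = atan2(0.003175, 0.568059) = 0.005590 rad = 0.3203°.
Hence λ₂ = 138.0427° + 0.3203° = 138.3630°.

latitude -40.5765°, longitude 138.3630°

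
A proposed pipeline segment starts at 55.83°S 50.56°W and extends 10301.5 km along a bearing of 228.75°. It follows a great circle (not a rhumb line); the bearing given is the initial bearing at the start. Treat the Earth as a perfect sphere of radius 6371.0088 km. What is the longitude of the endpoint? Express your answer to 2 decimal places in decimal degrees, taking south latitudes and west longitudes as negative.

longitude -177.80°

Angular distance δ = d/R = 10301.5 / 6371.0088 = 1.616934 rad.
With φ₁ = -55.83° = -0.974417 rad and θ = 228.75° = 3.992441 rad:
Destination latitude: φ₂ = arcsin( sin φ₁ cos δ + cos φ₁ sin δ cos θ ) = arcsin(-0.331768) = -19.38°.
Then Δλ = atan2(-0.421822, -0.320618) = -2.220717 rad, from sin θ sin δ cos φ₁ over cos δ − sin φ₁ sin φ₂.
λ₂ = λ₁ + Δλ = -177.80°.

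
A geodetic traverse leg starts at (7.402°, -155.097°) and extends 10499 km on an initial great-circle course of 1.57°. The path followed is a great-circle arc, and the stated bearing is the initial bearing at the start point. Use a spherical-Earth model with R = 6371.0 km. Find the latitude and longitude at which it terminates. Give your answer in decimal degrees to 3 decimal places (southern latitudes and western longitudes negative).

latitude 78.075°, longitude 17.306°

δ = 10499/6371 = 1.647936 rad (94.4198°).
With φ₁ = 7.402° = 0.129189 rad and θ = 1.57° = 0.027402 rad:
Destination latitude: φ₂ = arcsin( sin φ₁ cos δ + cos φ₁ sin δ cos θ ) = arcsin(0.978418) = 78.075°.
Δλ = atan2( sin θ sin δ cos φ₁ , cos δ − sin φ₁ sin φ₂ ) = atan2(0.027089, -0.203113) = 3.009005 rad = 172.403°.
λ₂ = λ₁ + Δλ = 17.306°.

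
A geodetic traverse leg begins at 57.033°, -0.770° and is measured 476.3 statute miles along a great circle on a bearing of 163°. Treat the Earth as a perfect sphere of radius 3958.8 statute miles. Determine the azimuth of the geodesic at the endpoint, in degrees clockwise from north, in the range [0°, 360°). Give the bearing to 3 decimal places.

δ = 476.3/3958.8 = 0.120314 rad (6.8935°).
With φ₁ = 57.033° = 0.995414 rad and θ = 163° = 2.844887 rad:
Destination latitude: φ₂ = arcsin( sin φ₁ cos δ + cos φ₁ sin δ cos θ ) = arcsin(0.770461) = 50.395°.
Then Δλ = atan2(0.019095, 0.346366) = 0.055075 rad, from sin θ sin δ cos φ₁ over cos δ − sin φ₁ sin φ₂.
Hence λ₂ = -0.770° + 3.156° = 2.386°.
The forward bearing on arrival equals the back-azimuth from the destination plus 180°.
Back-azimuth from P₂ (50.395°, 2.386°) to P₁ (57.033°, -0.770°), with Δλ' = λ₁ − λ₂ = -3.156°: atan2( sin Δλ' cos φ₁ , cos φ₂ sin φ₁ − sin φ₂ cos φ₁ cos Δλ' ) = 345.548°.
Final bearing = (345.548° + 180°) mod 360° = 165.548°.

final bearing 165.548°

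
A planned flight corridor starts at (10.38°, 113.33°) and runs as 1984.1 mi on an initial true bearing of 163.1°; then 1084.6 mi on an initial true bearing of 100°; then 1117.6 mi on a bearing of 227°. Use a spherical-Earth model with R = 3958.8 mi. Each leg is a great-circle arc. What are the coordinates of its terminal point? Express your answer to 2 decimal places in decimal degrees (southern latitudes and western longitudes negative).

Apply the spherical direct solution leg by leg, carrying full precision between legs.
Leg 1: from (10.38°, 113.33°), δ = 1984.1/3958.8 = 0.501187 rad, θ = 163.1° → φ = -17.11°, λ = 121.73°.
Leg 2: from (-17.11°, 121.73°), δ = 1084.6/3958.8 = 0.273972 rad, θ = 100° → φ = -19.15°, λ = 138.12°.
Leg 3: from (-19.15°, 138.12°), δ = 1117.6/3958.8 = 0.282308 rad, θ = 227° → φ = -29.64°, λ = 124.56°.

latitude -29.64°, longitude 124.56°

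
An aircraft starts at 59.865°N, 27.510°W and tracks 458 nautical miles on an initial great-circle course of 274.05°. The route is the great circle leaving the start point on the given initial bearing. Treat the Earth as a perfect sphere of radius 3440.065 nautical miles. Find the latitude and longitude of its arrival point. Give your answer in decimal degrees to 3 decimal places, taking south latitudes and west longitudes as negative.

Central angle δ = d/R = 0.133137 rad.
Start latitude φ₁ = 1.044841 rad; initial bearing θ = 4.783075 rad.
Destination latitude: φ₂ = arcsin( sin φ₁ cos δ + cos φ₁ sin δ cos θ ) = arcsin(0.861898) = 59.530°.
Δλ = atan2( sin θ sin δ cos φ₁ , cos δ − sin φ₁ sin φ₂ ) = atan2(-0.066476, 0.245742) = -0.264189 rad = -15.137°.
λ₂ = λ₁ + Δλ = -42.647°.

latitude 59.530°, longitude -42.647°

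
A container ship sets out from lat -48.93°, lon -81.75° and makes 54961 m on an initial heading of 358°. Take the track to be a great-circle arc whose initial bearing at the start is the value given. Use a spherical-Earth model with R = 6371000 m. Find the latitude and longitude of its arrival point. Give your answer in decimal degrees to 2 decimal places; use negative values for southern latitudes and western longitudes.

latitude -48.44°, longitude -81.78°

δ = 54961/6371000 = 0.008627 rad (0.4943°).
Start latitude φ₁ = -0.853990 rad; initial bearing θ = 6.248279 rad.
Applying the spherical law of cosines for sides, sin φ₂ = sin φ₁ cos δ + cos φ₁ sin δ cos θ = -0.748215, so φ₂ = -48.44°.
Δλ = atan2( sin θ sin δ cos φ₁ , cos δ − sin φ₁ sin φ₂ ) = atan2(-0.000198, 0.435878) = -0.000454 rad = -0.03°.
λ₂ = λ₁ + Δλ = -81.78°.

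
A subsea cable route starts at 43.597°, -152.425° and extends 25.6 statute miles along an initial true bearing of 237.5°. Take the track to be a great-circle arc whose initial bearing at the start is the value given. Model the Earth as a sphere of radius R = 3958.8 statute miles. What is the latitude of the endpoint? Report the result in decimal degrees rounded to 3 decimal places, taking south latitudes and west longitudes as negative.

latitude 43.397°

δ = 25.6/3958.8 = 0.006467 rad (0.3705°).
Converting: φ₁ = 0.760911 rad, θ = 4.145157 rad.
Applying the spherical law of cosines for sides, sin φ₂ = sin φ₁ cos δ + cos φ₁ sin δ cos θ = 0.687051, so φ₂ = 43.397°.
Δλ = atan2( sin θ sin δ cos φ₁ , cos δ − sin φ₁ sin φ₂ ) = atan2(-0.003950, 0.526201) = -0.007506 rad = -0.430°.
Hence λ₂ = -152.425° + -0.430° = -152.855°.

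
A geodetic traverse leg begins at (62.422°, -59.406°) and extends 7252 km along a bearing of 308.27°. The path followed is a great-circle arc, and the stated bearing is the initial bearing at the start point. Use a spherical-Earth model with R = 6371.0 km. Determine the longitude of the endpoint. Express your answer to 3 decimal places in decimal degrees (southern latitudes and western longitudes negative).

Angular distance δ = d/R = 7252 / 6371 = 1.138283 rad.
Converting: φ₁ = 1.089469 rad, θ = 5.380326 rad.
Destination latitude: φ₂ = arcsin( sin φ₁ cos δ + cos φ₁ sin δ cos θ ) = arcsin(0.631866) = 39.188°.
For the longitude increment, Δλ = atan2( sin θ sin δ cos φ₁, cos δ − sin φ₁ sin φ₂ ) = atan2(-0.329997, -0.140920) = -113.124°.
Hence λ₂ = -59.406° + -113.124° = -172.530°.

longitude -172.530°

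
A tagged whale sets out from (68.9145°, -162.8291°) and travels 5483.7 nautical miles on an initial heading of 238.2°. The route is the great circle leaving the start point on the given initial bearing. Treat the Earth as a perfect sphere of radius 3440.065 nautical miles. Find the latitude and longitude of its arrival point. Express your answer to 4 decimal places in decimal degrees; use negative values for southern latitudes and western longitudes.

latitude -12.1950°, longitude 136.7960°

δ = 5483.7/3440.065 = 1.594069 rad (91.3334°).
Start latitude φ₁ = 1.202785 rad; initial bearing θ = 4.157374 rad.
Destination latitude: φ₂ = arcsin( sin φ₁ cos δ + cos φ₁ sin δ cos θ ) = arcsin(-0.211239) = -12.1950°.
Then Δλ = atan2(-0.305675, 0.173825) = -1.053740 rad, from sin θ sin δ cos φ₁ over cos δ − sin φ₁ sin φ₂.
λ₂ = -162.8291° + -60.3749° = -223.2040°, normalized to (−180°, 180°] → 136.7960°.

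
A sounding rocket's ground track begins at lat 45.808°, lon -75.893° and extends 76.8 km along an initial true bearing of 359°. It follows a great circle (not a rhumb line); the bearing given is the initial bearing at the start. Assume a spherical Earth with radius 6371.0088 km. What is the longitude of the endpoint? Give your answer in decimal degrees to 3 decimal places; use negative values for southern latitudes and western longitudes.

longitude -75.911°

The arc subtends δ = 76.8/6371.0088 = 0.012055 rad at the centre.
Converting: φ₁ = 0.799500 rad, θ = 6.265732 rad.
Destination latitude: φ₂ = arcsin( sin φ₁ cos δ + cos φ₁ sin δ cos θ ) = arcsin(0.725357) = 46.499°.
Δλ = atan2( sin θ sin δ cos φ₁ , cos δ − sin φ₁ sin φ₂ ) = atan2(-0.000147, 0.479840) = -0.000306 rad = -0.018°.
Hence λ₂ = -75.893° + -0.018° = -75.911°.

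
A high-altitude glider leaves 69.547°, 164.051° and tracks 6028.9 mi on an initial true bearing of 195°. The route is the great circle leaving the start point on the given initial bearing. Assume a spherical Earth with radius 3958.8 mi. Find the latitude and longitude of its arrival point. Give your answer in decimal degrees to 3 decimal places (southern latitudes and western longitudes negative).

latitude -16.995°, longitude 148.367°

Angular distance δ = d/R = 6028.9 / 3958.8 = 1.522911 rad.
Converting: φ₁ = 1.213824 rad, θ = 3.403392 rad.
Applying the spherical law of cosines for sides, sin φ₂ = sin φ₁ cos δ + cos φ₁ sin δ cos θ = -0.292296, so φ₂ = -16.995°.
Δλ = atan2( sin θ sin δ cos φ₁ , cos δ − sin φ₁ sin φ₂ ) = atan2(-0.090338, 0.321736) = -0.273734 rad = -15.684°.
λ₂ = 164.051° + -15.684° = 148.367°.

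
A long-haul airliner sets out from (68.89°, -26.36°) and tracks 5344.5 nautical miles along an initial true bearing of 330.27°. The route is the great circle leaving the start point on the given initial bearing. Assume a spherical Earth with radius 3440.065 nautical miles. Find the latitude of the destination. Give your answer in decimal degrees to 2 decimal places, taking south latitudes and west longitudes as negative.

Central angle δ = d/R = 1.553604 rad.
With φ₁ = 68.89° = 1.202357 rad and θ = 330.27° = 5.764299 rad:
Applying the spherical law of cosines for sides, sin φ₂ = sin φ₁ cos δ + cos φ₁ sin δ cos θ = 0.328744, so φ₂ = 19.19°.
For the longitude increment, Δλ = atan2( sin θ sin δ cos φ₁, cos δ − sin φ₁ sin φ₂ ) = atan2(-0.178582, -0.289491) = -148.33°.
λ₂ = λ₁ + Δλ = -174.69°.

latitude 19.19°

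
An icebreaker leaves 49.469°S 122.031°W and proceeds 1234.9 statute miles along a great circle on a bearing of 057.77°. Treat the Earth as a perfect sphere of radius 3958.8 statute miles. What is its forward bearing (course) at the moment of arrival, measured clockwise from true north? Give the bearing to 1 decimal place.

δ = 1234.9/3958.8 = 0.311938 rad (17.8727°).
Converting: φ₁ = -0.863397 rad, θ = 1.008277 rad.
Destination latitude: φ₂ = arcsin( sin φ₁ cos δ + cos φ₁ sin δ cos θ ) = arcsin(-0.617007) = -38.098°.
For the longitude increment, Δλ = atan2( sin θ sin δ cos φ₁, cos δ − sin φ₁ sin φ₂ ) = atan2(0.168713, 0.482781) = 19.262°.
λ₂ = λ₁ + Δλ = -102.769°.
The forward bearing on arrival equals the back-azimuth from the destination plus 180°.
Back-azimuth from P₂ (-38.1°, -102.8°) to P₁ (-49.5°, -122.0°), with Δλ' = λ₁ − λ₂ = -19.3°: atan2( sin Δλ' cos φ₁ , cos φ₂ sin φ₁ − sin φ₂ cos φ₁ cos Δλ' ) = 224.3°.
Final bearing = (224.3° + 180°) mod 360° = 44.3°.

final bearing 44.3°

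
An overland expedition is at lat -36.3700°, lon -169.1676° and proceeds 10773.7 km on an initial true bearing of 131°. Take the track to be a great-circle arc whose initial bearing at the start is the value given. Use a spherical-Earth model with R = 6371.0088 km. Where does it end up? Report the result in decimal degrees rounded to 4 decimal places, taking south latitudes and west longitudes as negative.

Central angle δ = d/R = 1.691051 rad.
With φ₁ = -36.3700° = -0.634776 rad and θ = 131° = 2.286381 rad:
Destination latitude: φ₂ = arcsin( sin φ₁ cos δ + cos φ₁ sin δ cos θ ) = arcsin(-0.453308) = -26.9561°.
Then Δλ = atan2(0.603307, -0.388775) = 2.143230 rad, from sin θ sin δ cos φ₁ over cos δ − sin φ₁ sin φ₂.
Hence λ₂ = -169.1676° + 122.7980° = -46.3696°.

latitude -26.9561°, longitude -46.3696°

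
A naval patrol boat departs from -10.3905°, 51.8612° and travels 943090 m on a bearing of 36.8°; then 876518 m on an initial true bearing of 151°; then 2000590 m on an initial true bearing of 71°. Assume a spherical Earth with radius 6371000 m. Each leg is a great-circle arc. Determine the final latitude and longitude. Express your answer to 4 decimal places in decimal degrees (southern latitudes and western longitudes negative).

latitude -4.2202°, longitude 77.8449°

Apply the spherical direct solution leg by leg, carrying full precision between legs.
Leg 1: from (-10.3905°, 51.8612°), δ = 943090/6371000 = 0.148029 rad, θ = 36.8° → φ = -3.5673°, λ = 56.9397°.
Leg 2: from (-3.5673°, 56.9397°), δ = 876518/6371000 = 0.137579 rad, θ = 151° → φ = -10.4485°, λ = 60.8165°.
Leg 3: from (-10.4485°, 60.8165°), δ = 2000590/6371000 = 0.314015 rad, θ = 71° → φ = -4.2202°, λ = 77.8449°.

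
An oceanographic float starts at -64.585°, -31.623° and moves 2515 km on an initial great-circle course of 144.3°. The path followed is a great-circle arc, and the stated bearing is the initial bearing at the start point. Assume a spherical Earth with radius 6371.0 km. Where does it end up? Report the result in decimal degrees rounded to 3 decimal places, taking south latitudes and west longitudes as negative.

latitude -75.419°, longitude 31.433°

Angular distance δ = d/R = 2515 / 6371 = 0.394757 rad.
Converting: φ₁ = -1.127221 rad, θ = 2.518510 rad.
sin φ₂ = sin φ₁ cos δ + cos φ₁ sin δ cos θ = (-0.903223)(0.923090) + (0.429172)(0.384584)(-0.812084) = -0.967793
φ₂ = asin(-0.967793) = -1.316309 rad = -75.419°.
For the longitude increment, Δλ = atan2( sin θ sin δ cos φ₁, cos δ − sin φ₁ sin φ₂ ) = atan2(0.096315, 0.048957) = 63.056°.
λ₂ = λ₁ + Δλ = 31.433°.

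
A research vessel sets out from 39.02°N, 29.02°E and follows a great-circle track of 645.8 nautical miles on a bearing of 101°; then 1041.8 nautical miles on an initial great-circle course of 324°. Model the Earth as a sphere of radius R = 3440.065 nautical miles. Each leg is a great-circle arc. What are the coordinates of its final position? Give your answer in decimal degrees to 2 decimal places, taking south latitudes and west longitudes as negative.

Apply the spherical direct solution leg by leg, carrying full precision between legs.
Leg 1: from (39.02°, 29.02°), δ = 645.8/3440.065 = 0.187729 rad, θ = 101° → φ = 36.22°, λ = 42.15°.
Leg 2: from (36.22°, 42.15°), δ = 1041.8/3440.065 = 0.302843 rad, θ = 324° → φ = 49.34°, λ = 26.54°.

latitude 49.34°, longitude 26.54°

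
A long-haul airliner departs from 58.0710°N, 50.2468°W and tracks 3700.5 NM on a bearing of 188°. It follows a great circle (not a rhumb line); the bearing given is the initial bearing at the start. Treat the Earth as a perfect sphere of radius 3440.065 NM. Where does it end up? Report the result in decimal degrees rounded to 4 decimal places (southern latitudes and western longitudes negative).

latitude -3.3025°, longitude -57.2928°

Central angle δ = d/R = 1.075706 rad.
With φ₁ = 58.0710° = 1.013530 rad and θ = 188° = 3.281219 rad:
sin φ₂ = sin φ₁ cos δ + cos φ₁ sin δ cos θ = (0.848704)(0.475111) + (0.528868)(0.879926)(-0.990268) = -0.057607
φ₂ = asin(-0.057607) = -0.057639 rad = -3.3025°.
Then Δλ = atan2(-0.064766, 0.524002) = -0.122975 rad, from sin θ sin δ cos φ₁ over cos δ − sin φ₁ sin φ₂.
λ₂ = -50.2468° + -7.0460° = -57.2928°.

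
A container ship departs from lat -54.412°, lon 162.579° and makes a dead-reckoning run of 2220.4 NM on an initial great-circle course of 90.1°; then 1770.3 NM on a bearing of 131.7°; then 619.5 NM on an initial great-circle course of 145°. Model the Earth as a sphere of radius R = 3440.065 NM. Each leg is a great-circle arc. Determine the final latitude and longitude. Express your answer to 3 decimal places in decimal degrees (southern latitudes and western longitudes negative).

Apply the spherical direct solution leg by leg, carrying full precision between legs.
Leg 1: from (-54.412°, 162.579°), δ = 2220.4/3440.065 = 0.645453 rad, θ = 90.1° → φ = -40.559°, λ = -145.067°.
Leg 2: from (-40.559°, -145.067°), δ = 1770.3/3440.065 = 0.514612 rad, θ = 131.7° → φ = -54.565°, λ = -105.732°.
Leg 3: from (-54.565°, -105.732°), δ = 619.5/3440.065 = 0.180084 rad, θ = 145° → φ = -62.457°, λ = -92.895°.

latitude -62.457°, longitude -92.895°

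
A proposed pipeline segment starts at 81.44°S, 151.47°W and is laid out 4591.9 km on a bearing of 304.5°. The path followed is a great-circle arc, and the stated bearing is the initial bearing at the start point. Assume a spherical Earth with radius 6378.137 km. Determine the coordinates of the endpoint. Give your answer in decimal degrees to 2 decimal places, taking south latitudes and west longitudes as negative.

δ = 4591.9/6378.137 = 0.719944 rad (41.2497°).
Converting: φ₁ = -1.421396 rad, θ = 5.314528 rad.
Destination latitude: φ₂ = arcsin( sin φ₁ cos δ + cos φ₁ sin δ cos θ ) = arcsin(-0.687881) = -43.46°.
Δλ = atan2( sin θ sin δ cos φ₁ , cos δ − sin φ₁ sin φ₂ ) = atan2(-0.080880, 0.071625) = -0.846010 rad = -48.47°.
λ₂ = -151.47° + -48.47° = -199.94°, normalized to (−180°, 180°] → 160.06°.

latitude -43.46°, longitude 160.06°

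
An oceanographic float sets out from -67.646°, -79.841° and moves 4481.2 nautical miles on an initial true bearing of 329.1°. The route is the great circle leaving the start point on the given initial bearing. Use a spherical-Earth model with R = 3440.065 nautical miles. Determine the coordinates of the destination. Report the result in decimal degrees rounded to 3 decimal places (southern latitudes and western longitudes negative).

latitude 3.994°, longitude -109.603°

Central angle δ = d/R = 1.302650 rad.
Converting: φ₁ = -1.180645 rad, θ = 5.743879 rad.
Destination latitude: φ₂ = arcsin( sin φ₁ cos δ + cos φ₁ sin δ cos θ ) = arcsin(0.069649) = 3.994°.
For the longitude increment, Δλ = atan2( sin θ sin δ cos φ₁, cos δ − sin φ₁ sin φ₂ ) = atan2(-0.188334, 0.329360) = -29.762°.
Hence λ₂ = -79.841° + -29.762° = -109.603°.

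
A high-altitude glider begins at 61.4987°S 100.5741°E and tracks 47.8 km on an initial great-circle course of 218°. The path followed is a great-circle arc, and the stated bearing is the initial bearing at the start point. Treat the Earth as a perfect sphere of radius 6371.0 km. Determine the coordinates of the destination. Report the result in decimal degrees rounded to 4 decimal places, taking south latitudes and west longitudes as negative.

Angular distance δ = d/R = 47.8 / 6371 = 0.007503 rad.
Converting: φ₁ = -1.073355 rad, θ = 3.804818 rad.
sin φ₂ = sin φ₁ cos δ + cos φ₁ sin δ cos θ = (-0.878806)(0.999972) + (0.477179)(0.007503)(-0.788011) = -0.881603
φ₂ = asin(-0.881603) = -1.079247 rad = -61.8363°.
Then Δλ = atan2(-0.002204, 0.225214) = -0.009787 rad, from sin θ sin δ cos φ₁ over cos δ − sin φ₁ sin φ₂.
Hence λ₂ = 100.5741° + -0.5607° = 100.0134°.

latitude -61.8363°, longitude 100.0134°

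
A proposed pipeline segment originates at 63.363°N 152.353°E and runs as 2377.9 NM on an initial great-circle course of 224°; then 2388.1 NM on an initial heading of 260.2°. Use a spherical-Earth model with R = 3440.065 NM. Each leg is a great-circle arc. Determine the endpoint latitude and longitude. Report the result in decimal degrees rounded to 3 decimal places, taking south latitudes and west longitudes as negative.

latitude 16.018°, longitude 80.982°

Apply the spherical direct solution leg by leg, carrying full precision between legs.
Leg 1: from (63.363°, 152.353°), δ = 2377.9/3440.065 = 0.691237 rad, θ = 224° → φ = 28.887°, λ = 121.970°.
Leg 2: from (28.887°, 121.970°), δ = 2388.1/3440.065 = 0.694202 rad, θ = 260.2° → φ = 16.018°, λ = 80.982°.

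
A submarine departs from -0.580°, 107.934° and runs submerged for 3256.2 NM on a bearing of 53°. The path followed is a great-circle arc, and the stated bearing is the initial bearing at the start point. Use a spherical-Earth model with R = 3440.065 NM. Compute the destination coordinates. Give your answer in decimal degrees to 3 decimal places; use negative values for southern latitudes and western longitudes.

latitude 28.841°, longitude 155.646°

δ = 3256.2/3440.065 = 0.946552 rad (54.2334°).
With φ₁ = -0.580° = -0.010123 rad and θ = 53° = 0.925025 rad:
Applying the spherical law of cosines for sides, sin φ₂ = sin φ₁ cos δ + cos φ₁ sin δ cos θ = 0.482374, so φ₂ = 28.841°.
For the longitude increment, Δλ = atan2( sin θ sin δ cos φ₁, cos δ − sin φ₁ sin φ₂ ) = atan2(0.647984, 0.589367) = 47.712°.
Hence λ₂ = 107.934° + 47.712° = 155.646°.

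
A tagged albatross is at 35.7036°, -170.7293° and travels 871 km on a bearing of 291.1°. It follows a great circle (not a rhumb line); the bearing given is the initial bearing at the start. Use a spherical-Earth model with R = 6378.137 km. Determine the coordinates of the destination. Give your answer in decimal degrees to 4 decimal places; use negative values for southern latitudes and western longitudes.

The arc subtends δ = 871/6378.137 = 0.136560 rad at the centre.
With φ₁ = 35.7036° = 0.623145 rad and θ = 291.1° = 5.080653 rad:
sin φ₂ = sin φ₁ cos δ + cos φ₁ sin δ cos θ = (0.583592)(0.990690) + (0.812047)(0.136136)(0.359997) = 0.617956
φ₂ = asin(0.617956) = 0.666141 rad = 38.1670°.
Δλ = atan2( sin θ sin δ cos φ₁ , cos δ − sin φ₁ sin φ₂ ) = atan2(-0.103137, 0.630056) = -0.162256 rad = -9.2966°.
λ₂ = -170.7293° + -9.2966° = -180.0259°, normalized to (−180°, 180°] → 179.9741°.

latitude 38.1670°, longitude 179.9741°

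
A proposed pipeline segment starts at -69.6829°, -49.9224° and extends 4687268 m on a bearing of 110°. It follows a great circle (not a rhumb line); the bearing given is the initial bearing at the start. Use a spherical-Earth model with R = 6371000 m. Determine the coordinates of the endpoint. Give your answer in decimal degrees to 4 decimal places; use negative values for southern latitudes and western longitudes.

The arc subtends δ = 4687268/6371000 = 0.735719 rad at the centre.
Start latitude φ₁ = -1.216196 rad; initial bearing θ = 1.919862 rad.
Destination latitude: φ₂ = arcsin( sin φ₁ cos δ + cos φ₁ sin δ cos θ ) = arcsin(-0.774924) = -50.7982°.
Then Δλ = atan2(0.218970, 0.014636) = 1.504057 rad, from sin θ sin δ cos φ₁ over cos δ − sin φ₁ sin φ₂.
λ₂ = λ₁ + Δλ = 36.2537°.

latitude -50.7982°, longitude 36.2537°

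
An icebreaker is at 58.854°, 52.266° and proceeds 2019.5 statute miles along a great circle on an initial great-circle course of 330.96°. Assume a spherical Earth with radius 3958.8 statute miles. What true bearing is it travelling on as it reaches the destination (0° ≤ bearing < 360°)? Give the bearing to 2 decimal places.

δ = 2019.5/3958.8 = 0.510129 rad (29.2283°).
Start latitude φ₁ = 1.027196 rad; initial bearing θ = 5.776342 rad.
sin φ₂ = sin φ₁ cos δ + cos φ₁ sin δ cos θ = (0.855852)(0.872681) + (0.517221)(0.488290)(0.874281) = 0.967689
φ₂ = asin(0.967689) = 1.315899 rad = 75.395°.
Then Δλ = atan2(-0.122595, 0.044483) = -1.222726 rad, from sin θ sin δ cos φ₁ over cos δ − sin φ₁ sin φ₂.
λ₂ = λ₁ + Δλ = -17.791°.
The forward bearing on arrival equals the back-azimuth from the destination plus 180°.
Back-azimuth from P₂ (75.40°, -17.79°) to P₁ (58.85°, 52.27°), with Δλ' = λ₁ − λ₂ = 70.06°: atan2( sin Δλ' cos φ₁ , cos φ₂ sin φ₁ − sin φ₂ cos φ₁ cos Δλ' ) = 84.70°.
Final bearing = (84.70° + 180°) mod 360° = 264.70°.

final bearing 264.70°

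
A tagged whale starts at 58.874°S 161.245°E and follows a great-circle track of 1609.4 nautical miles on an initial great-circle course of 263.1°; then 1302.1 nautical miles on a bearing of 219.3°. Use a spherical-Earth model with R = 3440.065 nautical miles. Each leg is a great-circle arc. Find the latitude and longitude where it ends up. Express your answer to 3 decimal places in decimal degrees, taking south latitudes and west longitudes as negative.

latitude -65.582°, longitude 79.590°

Apply the spherical direct solution leg by leg, carrying full precision between legs.
Leg 1: from (-58.874°, 161.245°), δ = 1609.4/3440.065 = 0.467840 rad, θ = 263.1° → φ = -52.378°, λ = 114.075°.
Leg 2: from (-52.378°, 114.075°), δ = 1302.1/3440.065 = 0.378510 rad, θ = 219.3° → φ = -65.582°, λ = 79.590°.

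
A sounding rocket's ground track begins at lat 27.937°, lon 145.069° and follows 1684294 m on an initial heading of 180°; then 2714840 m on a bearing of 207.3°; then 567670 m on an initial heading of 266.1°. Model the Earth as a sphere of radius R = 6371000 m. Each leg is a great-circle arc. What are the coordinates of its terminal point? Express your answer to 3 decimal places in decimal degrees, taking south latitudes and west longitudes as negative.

latitude -9.321°, longitude 128.841°

Apply the spherical direct solution leg by leg, carrying full precision between legs.
Leg 1: from (27.937°, 145.069°), δ = 1684294/6371000 = 0.264369 rad, θ = 180° → φ = 12.790°, λ = 145.069°.
Leg 2: from (12.790°, 145.069°), δ = 2714840/6371000 = 0.426125 rad, θ = 207.3° → φ = -9.010°, λ = 134.002°.
Leg 3: from (-9.010°, 134.002°), δ = 567670/6371000 = 0.089102 rad, θ = 266.1° → φ = -9.321°, λ = 128.841°.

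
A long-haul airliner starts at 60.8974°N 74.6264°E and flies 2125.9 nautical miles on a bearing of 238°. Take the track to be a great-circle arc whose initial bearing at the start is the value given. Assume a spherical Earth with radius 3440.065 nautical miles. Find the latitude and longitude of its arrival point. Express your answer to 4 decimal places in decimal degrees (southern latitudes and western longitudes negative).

Central angle δ = d/R = 0.617983 rad.
Start latitude φ₁ = 1.062860 rad; initial bearing θ = 4.153884 rad.
Destination latitude: φ₂ = arcsin( sin φ₁ cos δ + cos φ₁ sin δ cos θ ) = arcsin(0.562817) = 34.2508°.
For the longitude increment, Δλ = atan2( sin θ sin δ cos φ₁, cos δ − sin φ₁ sin φ₂ ) = atan2(-0.238981, 0.323288) = -36.4726°.
Hence λ₂ = 74.6264° + -36.4726° = 38.1538°.

latitude 34.2508°, longitude 38.1538°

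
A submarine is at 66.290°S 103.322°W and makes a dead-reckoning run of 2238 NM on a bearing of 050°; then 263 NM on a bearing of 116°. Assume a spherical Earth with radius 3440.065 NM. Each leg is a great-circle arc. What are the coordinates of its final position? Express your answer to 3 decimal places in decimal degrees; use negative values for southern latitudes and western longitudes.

Apply the spherical direct solution leg by leg, carrying full precision between legs.
Leg 1: from (-66.290°, -103.322°), δ = 2238/3440.065 = 0.650569 rad, θ = 50° → φ = -34.892°, λ = -68.876°.
Leg 2: from (-34.892°, -68.876°), δ = 263/3440.065 = 0.076452 rad, θ = 116° → φ = -36.714°, λ = -63.963°.

latitude -36.714°, longitude -63.963°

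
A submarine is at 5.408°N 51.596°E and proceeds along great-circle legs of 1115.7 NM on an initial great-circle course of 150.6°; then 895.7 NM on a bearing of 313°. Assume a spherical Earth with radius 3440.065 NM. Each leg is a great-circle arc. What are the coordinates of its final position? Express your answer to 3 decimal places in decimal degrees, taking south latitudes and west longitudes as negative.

latitude -0.474°, longitude 49.906°

Apply the spherical direct solution leg by leg, carrying full precision between legs.
Leg 1: from (5.408°, 51.596°), δ = 1115.7/3440.065 = 0.324325 rad, θ = 150.6° → φ = -10.781°, λ = 60.759°.
Leg 2: from (-10.781°, 60.759°), δ = 895.7/3440.065 = 0.260373 rad, θ = 313° → φ = -0.474°, λ = 49.906°.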